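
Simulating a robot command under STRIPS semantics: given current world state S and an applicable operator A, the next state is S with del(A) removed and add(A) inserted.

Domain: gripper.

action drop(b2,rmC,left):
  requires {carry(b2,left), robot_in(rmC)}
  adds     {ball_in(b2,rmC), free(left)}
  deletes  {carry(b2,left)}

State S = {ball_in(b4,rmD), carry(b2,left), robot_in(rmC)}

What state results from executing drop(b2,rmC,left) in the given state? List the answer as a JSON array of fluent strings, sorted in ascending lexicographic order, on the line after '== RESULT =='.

Progress:
  pre ⊆ S: {carry(b2,left), robot_in(rmC)} ⊆ S  — applicable
  S \ del = {ball_in(b4,rmD), robot_in(rmC)}
  ∪ add   = {ball_in(b2,rmC), ball_in(b4,rmD), free(left), robot_in(rmC)}

== RESULT ==
["ball_in(b2,rmC)", "ball_in(b4,rmD)", "free(left)", "robot_in(rmC)"]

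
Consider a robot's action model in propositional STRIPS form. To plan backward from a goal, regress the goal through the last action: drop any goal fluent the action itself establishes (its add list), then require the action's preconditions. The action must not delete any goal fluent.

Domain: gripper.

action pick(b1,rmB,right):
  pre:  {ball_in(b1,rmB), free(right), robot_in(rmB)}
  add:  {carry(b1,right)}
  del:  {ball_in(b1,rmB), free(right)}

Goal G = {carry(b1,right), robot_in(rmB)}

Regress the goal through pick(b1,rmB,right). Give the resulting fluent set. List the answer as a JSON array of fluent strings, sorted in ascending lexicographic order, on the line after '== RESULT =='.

Compute (G \ add) ∪ pre:
  G ∩ del = {}  (empty — regression defined)
  G \ add = {carry(b1,right), robot_in(rmB)} \ {carry(b1,right)} = {robot_in(rmB)}
  ∪ pre   = {robot_in(rmB)} ∪ {ball_in(b1,rmB), free(right), robot_in(rmB)}
          = {ball_in(b1,rmB), free(right), robot_in(rmB)}

== RESULT ==
["ball_in(b1,rmB)", "free(right)", "robot_in(rmB)"]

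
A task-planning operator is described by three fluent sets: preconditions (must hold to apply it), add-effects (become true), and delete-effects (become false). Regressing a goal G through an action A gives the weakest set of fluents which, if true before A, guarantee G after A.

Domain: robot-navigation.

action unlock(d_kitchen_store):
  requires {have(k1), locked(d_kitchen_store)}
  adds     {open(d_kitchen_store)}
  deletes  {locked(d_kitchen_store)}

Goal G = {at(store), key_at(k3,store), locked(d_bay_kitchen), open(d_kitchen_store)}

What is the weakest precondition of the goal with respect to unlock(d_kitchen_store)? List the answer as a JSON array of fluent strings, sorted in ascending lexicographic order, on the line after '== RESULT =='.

Compute (G \ add) ∪ pre:
  G ∩ del = {}  (empty — regression defined)
  G \ add = {at(store), key_at(k3,store), locked(d_bay_kitchen), open(d_kitchen_store)} \ {open(d_kitchen_store)} = {at(store), key_at(k3,store), locked(d_bay_kitchen)}
  ∪ pre   = {at(store), key_at(k3,store), locked(d_bay_kitchen)} ∪ {have(k1), locked(d_kitchen_store)}
          = {at(store), have(k1), key_at(k3,store), locked(d_bay_kitchen), locked(d_kitchen_store)}

== RESULT ==
["at(store)", "have(k1)", "key_at(k3,store)", "locked(d_bay_kitchen)", "locked(d_kitchen_store)"]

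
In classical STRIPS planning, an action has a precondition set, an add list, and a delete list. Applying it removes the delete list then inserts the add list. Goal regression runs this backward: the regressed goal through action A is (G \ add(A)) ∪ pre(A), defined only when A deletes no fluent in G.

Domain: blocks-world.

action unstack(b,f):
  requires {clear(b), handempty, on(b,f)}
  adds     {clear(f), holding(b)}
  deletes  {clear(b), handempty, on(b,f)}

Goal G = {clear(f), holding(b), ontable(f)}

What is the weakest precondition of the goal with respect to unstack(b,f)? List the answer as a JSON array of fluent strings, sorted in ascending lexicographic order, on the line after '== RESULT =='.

Compute (G \ add) ∪ pre:
  G ∩ del = {}  (empty — regression defined)
  G \ add = {clear(f), holding(b), ontable(f)} \ {clear(f), holding(b)} = {ontable(f)}
  ∪ pre   = {ontable(f)} ∪ {clear(b), handempty, on(b,f)}
          = {clear(b), handempty, on(b,f), ontable(f)}

== RESULT ==
["clear(b)", "handempty", "on(b,f)", "ontable(f)"]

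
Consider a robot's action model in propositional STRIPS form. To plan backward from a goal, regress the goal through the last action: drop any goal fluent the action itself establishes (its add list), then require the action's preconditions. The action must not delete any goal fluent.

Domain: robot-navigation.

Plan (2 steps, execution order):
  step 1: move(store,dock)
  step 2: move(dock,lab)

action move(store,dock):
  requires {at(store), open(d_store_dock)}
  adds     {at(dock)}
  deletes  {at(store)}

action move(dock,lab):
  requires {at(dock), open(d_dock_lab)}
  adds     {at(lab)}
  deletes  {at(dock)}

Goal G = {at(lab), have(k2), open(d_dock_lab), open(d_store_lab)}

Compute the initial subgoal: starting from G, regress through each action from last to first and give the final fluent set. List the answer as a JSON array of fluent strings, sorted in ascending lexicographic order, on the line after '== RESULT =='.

Regress step by step:
  through step 2 (move(dock,lab)): drop {at(lab)}, keep {have(k2), open(d_dock_lab), open(d_store_lab)}, require {at(dock), open(d_dock_lab)}
    → {at(dock), have(k2), open(d_dock_lab), open(d_store_lab)}
  through step 1 (move(store,dock)): drop {at(dock)}, keep {have(k2), open(d_dock_lab), open(d_store_lab)}, require {at(store), open(d_store_dock)}
    → {at(store), have(k2), open(d_dock_lab), open(d_store_dock), open(d_store_lab)}

== RESULT ==
["at(store)", "have(k2)", "open(d_dock_lab)", "open(d_store_dock)", "open(d_store_lab)"]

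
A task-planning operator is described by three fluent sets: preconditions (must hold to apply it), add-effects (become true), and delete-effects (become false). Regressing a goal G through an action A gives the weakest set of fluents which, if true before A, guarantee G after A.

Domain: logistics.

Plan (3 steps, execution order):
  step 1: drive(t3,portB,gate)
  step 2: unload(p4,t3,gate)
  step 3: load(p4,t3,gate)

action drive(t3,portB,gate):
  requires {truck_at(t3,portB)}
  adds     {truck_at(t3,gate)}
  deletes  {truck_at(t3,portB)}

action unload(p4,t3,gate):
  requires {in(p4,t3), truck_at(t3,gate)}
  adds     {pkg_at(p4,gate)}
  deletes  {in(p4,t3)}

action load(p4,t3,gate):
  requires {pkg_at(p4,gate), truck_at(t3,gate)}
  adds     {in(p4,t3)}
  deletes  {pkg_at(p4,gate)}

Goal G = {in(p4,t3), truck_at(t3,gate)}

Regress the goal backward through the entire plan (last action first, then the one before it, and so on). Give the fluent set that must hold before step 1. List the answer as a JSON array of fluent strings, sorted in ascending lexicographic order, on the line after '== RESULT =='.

Work backward from the goal:
  through step 3 (load(p4,t3,gate)): drop {in(p4,t3)}, keep {truck_at(t3,gate)}, require {pkg_at(p4,gate), truck_at(t3,gate)}
    → {pkg_at(p4,gate), truck_at(t3,gate)}
  through step 2 (unload(p4,t3,gate)): drop {pkg_at(p4,gate)}, keep {truck_at(t3,gate)}, require {in(p4,t3), truck_at(t3,gate)}
    → {in(p4,t3), truck_at(t3,gate)}
  through step 1 (drive(t3,portB,gate)): drop {truck_at(t3,gate)}, keep {in(p4,t3)}, require {truck_at(t3,portB)}
    → {in(p4,t3), truck_at(t3,portB)}

== RESULT ==
["in(p4,t3)", "truck_at(t3,portB)"]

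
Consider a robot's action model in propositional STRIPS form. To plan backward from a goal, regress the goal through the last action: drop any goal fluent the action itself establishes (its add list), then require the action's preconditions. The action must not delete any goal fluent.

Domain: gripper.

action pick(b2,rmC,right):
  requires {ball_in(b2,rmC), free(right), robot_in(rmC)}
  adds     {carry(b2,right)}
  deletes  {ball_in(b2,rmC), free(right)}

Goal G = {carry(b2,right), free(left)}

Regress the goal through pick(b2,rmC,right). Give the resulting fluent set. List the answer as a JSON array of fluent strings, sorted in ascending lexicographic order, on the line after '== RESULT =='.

Compute (G \ add) ∪ pre:
  G ∩ del = {}  (empty — regression defined)
  G \ add = {carry(b2,right), free(left)} \ {carry(b2,right)} = {free(left)}
  ∪ pre   = {free(left)} ∪ {ball_in(b2,rmC), free(right), robot_in(rmC)}
          = {ball_in(b2,rmC), free(left), free(right), robot_in(rmC)}

== RESULT ==
["ball_in(b2,rmC)", "free(left)", "free(right)", "robot_in(rmC)"]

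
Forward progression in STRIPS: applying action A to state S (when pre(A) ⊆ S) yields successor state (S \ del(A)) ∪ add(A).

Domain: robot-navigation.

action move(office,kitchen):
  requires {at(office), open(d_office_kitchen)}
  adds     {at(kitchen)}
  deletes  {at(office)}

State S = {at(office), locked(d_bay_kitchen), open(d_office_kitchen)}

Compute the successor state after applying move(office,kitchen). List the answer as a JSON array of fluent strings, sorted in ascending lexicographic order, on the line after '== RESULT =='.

Compute (S \ del) ∪ add:
  pre ⊆ S: {at(office), open(d_office_kitchen)} ⊆ S  — applicable
  S \ del = {locked(d_bay_kitchen), open(d_office_kitchen)}
  ∪ add   = {at(kitchen), locked(d_bay_kitchen), open(d_office_kitchen)}

== RESULT ==
["at(kitchen)", "locked(d_bay_kitchen)", "open(d_office_kitchen)"]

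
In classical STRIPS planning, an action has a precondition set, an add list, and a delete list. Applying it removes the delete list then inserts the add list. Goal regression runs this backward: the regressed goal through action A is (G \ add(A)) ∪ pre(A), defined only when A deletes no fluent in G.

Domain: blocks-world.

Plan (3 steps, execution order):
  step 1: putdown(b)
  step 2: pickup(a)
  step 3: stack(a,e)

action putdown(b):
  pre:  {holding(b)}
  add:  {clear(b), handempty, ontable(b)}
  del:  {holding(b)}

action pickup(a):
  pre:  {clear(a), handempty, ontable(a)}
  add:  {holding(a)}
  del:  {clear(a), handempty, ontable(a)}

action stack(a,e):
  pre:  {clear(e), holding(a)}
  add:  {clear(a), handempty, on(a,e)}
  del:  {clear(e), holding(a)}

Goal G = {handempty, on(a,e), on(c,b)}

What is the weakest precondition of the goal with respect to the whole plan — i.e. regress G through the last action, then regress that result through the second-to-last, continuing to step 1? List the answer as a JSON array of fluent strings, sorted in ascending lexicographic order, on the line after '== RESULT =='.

Regress step by step:
  through step 3 (stack(a,e)): drop {handempty, on(a,e)}, keep {on(c,b)}, require {clear(e), holding(a)}
    → {clear(e), holding(a), on(c,b)}
  through step 2 (pickup(a)): drop {holding(a)}, keep {clear(e), on(c,b)}, require {clear(a), handempty, ontable(a)}
    → {clear(a), clear(e), handempty, on(c,b), ontable(a)}
  through step 1 (putdown(b)): drop {handempty}, keep {clear(a), clear(e), on(c,b), ontable(a)}, require {holding(b)}
    → {clear(a), clear(e), holding(b), on(c,b), ontable(a)}

== RESULT ==
["clear(a)", "clear(e)", "holding(b)", "on(c,b)", "ontable(a)"]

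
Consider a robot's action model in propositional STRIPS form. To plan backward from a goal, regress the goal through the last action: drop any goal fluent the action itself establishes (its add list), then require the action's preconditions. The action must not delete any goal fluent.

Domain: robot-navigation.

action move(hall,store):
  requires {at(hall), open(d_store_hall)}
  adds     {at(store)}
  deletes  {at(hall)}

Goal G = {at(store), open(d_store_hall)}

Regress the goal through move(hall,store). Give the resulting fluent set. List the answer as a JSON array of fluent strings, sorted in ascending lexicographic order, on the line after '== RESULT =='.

Regress:
  G ∩ del = {}  (empty — regression defined)
  G \ add = {at(store), open(d_store_hall)} \ {at(store)} = {open(d_store_hall)}
  ∪ pre   = {open(d_store_hall)} ∪ {at(hall), open(d_store_hall)}
          = {at(hall), open(d_store_hall)}

== RESULT ==
["at(hall)", "open(d_store_hall)"]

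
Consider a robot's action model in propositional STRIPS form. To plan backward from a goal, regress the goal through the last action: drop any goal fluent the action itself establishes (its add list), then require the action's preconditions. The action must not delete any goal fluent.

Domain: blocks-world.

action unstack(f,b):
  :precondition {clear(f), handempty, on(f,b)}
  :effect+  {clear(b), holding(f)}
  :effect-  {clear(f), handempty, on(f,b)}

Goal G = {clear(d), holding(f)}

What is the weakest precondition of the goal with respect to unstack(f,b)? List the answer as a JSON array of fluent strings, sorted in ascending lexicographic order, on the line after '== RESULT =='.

Regress:
  G ∩ del = {}  (empty — regression defined)
  G \ add = {clear(d), holding(f)} \ {clear(b), holding(f)} = {clear(d)}
  ∪ pre   = {clear(d)} ∪ {clear(f), handempty, on(f,b)}
          = {clear(d), clear(f), handempty, on(f,b)}

== RESULT ==
["clear(d)", "clear(f)", "handempty", "on(f,b)"]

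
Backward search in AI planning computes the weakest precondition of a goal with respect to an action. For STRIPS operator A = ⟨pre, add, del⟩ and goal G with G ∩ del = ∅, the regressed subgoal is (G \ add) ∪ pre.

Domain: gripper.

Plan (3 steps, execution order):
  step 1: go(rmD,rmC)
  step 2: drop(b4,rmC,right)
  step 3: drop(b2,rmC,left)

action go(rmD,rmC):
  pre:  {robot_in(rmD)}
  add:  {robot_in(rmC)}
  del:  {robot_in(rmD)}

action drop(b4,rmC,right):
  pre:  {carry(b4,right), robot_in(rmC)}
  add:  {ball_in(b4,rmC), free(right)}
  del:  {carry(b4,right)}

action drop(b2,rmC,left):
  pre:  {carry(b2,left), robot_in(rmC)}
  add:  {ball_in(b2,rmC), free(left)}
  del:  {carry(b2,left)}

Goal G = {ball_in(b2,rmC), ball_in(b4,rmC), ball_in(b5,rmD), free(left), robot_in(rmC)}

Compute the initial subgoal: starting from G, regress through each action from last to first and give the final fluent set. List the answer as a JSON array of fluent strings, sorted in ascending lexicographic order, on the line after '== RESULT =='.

Work backward from the goal:
  through step 3 (drop(b2,rmC,left)): drop {ball_in(b2,rmC), free(left)}, keep {ball_in(b4,rmC), ball_in(b5,rmD), robot_in(rmC)}, require {carry(b2,left), robot_in(rmC)}
    → {ball_in(b4,rmC), ball_in(b5,rmD), carry(b2,left), robot_in(rmC)}
  through step 2 (drop(b4,rmC,right)): drop {ball_in(b4,rmC)}, keep {ball_in(b5,rmD), carry(b2,left), robot_in(rmC)}, require {carry(b4,right), robot_in(rmC)}
    → {ball_in(b5,rmD), carry(b2,left), carry(b4,right), robot_in(rmC)}
  through step 1 (go(rmD,rmC)): drop {robot_in(rmC)}, keep {ball_in(b5,rmD), carry(b2,left), carry(b4,right)}, require {robot_in(rmD)}
    → {ball_in(b5,rmD), carry(b2,left), carry(b4,right), robot_in(rmD)}

== RESULT ==
["ball_in(b5,rmD)", "carry(b2,left)", "carry(b4,right)", "robot_in(rmD)"]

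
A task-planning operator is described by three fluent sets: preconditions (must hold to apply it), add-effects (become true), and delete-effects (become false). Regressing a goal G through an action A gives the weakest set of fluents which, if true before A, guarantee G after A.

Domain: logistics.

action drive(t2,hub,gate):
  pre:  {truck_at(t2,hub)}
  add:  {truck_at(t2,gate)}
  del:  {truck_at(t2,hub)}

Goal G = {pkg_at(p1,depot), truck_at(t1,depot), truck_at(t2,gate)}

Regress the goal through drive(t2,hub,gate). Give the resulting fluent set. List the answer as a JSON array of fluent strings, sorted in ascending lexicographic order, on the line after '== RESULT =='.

Regress:
  G ∩ del = {}  (empty — regression defined)
  G \ add = {pkg_at(p1,depot), truck_at(t1,depot), truck_at(t2,gate)} \ {truck_at(t2,gate)} = {pkg_at(p1,depot), truck_at(t1,depot)}
  ∪ pre   = {pkg_at(p1,depot), truck_at(t1,depot)} ∪ {truck_at(t2,hub)}
          = {pkg_at(p1,depot), truck_at(t1,depot), truck_at(t2,hub)}

== RESULT ==
["pkg_at(p1,depot)", "truck_at(t1,depot)", "truck_at(t2,hub)"]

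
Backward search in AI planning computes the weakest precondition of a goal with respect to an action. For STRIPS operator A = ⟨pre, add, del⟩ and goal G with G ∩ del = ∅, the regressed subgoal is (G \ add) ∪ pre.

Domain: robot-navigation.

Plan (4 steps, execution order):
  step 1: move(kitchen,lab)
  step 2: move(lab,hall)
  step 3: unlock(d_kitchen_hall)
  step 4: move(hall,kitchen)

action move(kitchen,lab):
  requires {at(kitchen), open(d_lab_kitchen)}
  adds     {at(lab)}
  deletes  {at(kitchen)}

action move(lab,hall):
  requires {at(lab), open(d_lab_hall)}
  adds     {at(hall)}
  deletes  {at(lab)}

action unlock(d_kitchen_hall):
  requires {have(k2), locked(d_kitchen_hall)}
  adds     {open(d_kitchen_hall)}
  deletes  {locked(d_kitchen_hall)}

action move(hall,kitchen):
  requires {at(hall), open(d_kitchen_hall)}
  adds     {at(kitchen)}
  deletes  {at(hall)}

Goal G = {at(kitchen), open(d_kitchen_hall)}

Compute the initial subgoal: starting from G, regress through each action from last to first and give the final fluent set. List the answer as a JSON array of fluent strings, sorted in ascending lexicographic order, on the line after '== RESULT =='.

Work backward from the goal:
  through step 4 (move(hall,kitchen)): drop {at(kitchen)}, keep {open(d_kitchen_hall)}, require {at(hall), open(d_kitchen_hall)}
    → {at(hall), open(d_kitchen_hall)}
  through step 3 (unlock(d_kitchen_hall)): drop {open(d_kitchen_hall)}, keep {at(hall)}, require {have(k2), locked(d_kitchen_hall)}
    → {at(hall), have(k2), locked(d_kitchen_hall)}
  through step 2 (move(lab,hall)): drop {at(hall)}, keep {have(k2), locked(d_kitchen_hall)}, require {at(lab), open(d_lab_hall)}
    → {at(lab), have(k2), locked(d_kitchen_hall), open(d_lab_hall)}
  through step 1 (move(kitchen,lab)): drop {at(lab)}, keep {have(k2), locked(d_kitchen_hall), open(d_lab_hall)}, require {at(kitchen), open(d_lab_kitchen)}
    → {at(kitchen), have(k2), locked(d_kitchen_hall), open(d_lab_hall), open(d_lab_kitchen)}

== RESULT ==
["at(kitchen)", "have(k2)", "locked(d_kitchen_hall)", "open(d_lab_hall)", "open(d_lab_kitchen)"]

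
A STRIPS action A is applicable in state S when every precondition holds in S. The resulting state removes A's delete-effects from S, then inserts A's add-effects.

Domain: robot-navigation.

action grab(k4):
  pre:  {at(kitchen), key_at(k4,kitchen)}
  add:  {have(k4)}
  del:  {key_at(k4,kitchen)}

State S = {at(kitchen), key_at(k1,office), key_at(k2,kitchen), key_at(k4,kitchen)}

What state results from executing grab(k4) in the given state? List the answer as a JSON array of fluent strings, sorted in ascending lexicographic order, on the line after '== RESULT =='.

Compute (S \ del) ∪ add:
  pre ⊆ S: {at(kitchen), key_at(k4,kitchen)} ⊆ S  — applicable
  S \ del = {at(kitchen), key_at(k1,office), key_at(k2,kitchen)}
  ∪ add   = {at(kitchen), have(k4), key_at(k1,office), key_at(k2,kitchen)}

== RESULT ==
["at(kitchen)", "have(k4)", "key_at(k1,office)", "key_at(k2,kitchen)"]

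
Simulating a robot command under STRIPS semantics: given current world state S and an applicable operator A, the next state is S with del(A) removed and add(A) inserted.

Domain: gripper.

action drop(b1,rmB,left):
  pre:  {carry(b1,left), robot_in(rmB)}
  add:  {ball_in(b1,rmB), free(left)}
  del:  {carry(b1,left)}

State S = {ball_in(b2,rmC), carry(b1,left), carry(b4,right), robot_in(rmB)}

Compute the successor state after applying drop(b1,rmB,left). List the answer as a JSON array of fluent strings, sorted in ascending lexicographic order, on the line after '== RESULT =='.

Progress:
  pre ⊆ S: {carry(b1,left), robot_in(rmB)} ⊆ S  — applicable
  S \ del = {ball_in(b2,rmC), carry(b4,right), robot_in(rmB)}
  ∪ add   = {ball_in(b1,rmB), ball_in(b2,rmC), carry(b4,right), free(left), robot_in(rmB)}

== RESULT ==
["ball_in(b1,rmB)", "ball_in(b2,rmC)", "carry(b4,right)", "free(left)", "robot_in(rmB)"]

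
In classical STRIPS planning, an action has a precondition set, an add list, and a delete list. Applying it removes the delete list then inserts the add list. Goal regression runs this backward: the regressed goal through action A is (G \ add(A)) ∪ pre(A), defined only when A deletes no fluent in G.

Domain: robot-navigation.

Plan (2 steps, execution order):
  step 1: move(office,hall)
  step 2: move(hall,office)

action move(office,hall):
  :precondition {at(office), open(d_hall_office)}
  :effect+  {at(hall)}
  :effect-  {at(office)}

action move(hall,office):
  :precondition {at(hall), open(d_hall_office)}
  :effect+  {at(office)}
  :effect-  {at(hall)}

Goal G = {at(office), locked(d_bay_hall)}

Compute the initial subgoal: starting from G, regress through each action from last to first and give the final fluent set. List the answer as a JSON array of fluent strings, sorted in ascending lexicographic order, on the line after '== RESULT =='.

Work backward from the goal:
  through step 2 (move(hall,office)): drop {at(office)}, keep {locked(d_bay_hall)}, require {at(hall), open(d_hall_office)}
    → {at(hall), locked(d_bay_hall), open(d_hall_office)}
  through step 1 (move(office,hall)): drop {at(hall)}, keep {locked(d_bay_hall), open(d_hall_office)}, require {at(office), open(d_hall_office)}
    → {at(office), locked(d_bay_hall), open(d_hall_office)}

== RESULT ==
["at(office)", "locked(d_bay_hall)", "open(d_hall_office)"]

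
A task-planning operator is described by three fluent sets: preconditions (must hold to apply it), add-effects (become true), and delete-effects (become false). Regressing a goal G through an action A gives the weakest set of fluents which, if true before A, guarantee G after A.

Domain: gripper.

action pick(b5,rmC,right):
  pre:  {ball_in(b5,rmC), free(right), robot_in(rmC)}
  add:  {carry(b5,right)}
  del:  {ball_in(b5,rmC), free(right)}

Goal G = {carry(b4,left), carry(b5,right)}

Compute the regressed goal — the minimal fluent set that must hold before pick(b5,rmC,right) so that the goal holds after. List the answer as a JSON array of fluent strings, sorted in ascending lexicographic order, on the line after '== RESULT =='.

Regress:
  G ∩ del = {}  (empty — regression defined)
  G \ add = {carry(b4,left), carry(b5,right)} \ {carry(b5,right)} = {carry(b4,left)}
  ∪ pre   = {carry(b4,left)} ∪ {ball_in(b5,rmC), free(right), robot_in(rmC)}
          = {ball_in(b5,rmC), carry(b4,left), free(right), robot_in(rmC)}

== RESULT ==
["ball_in(b5,rmC)", "carry(b4,left)", "free(right)", "robot_in(rmC)"]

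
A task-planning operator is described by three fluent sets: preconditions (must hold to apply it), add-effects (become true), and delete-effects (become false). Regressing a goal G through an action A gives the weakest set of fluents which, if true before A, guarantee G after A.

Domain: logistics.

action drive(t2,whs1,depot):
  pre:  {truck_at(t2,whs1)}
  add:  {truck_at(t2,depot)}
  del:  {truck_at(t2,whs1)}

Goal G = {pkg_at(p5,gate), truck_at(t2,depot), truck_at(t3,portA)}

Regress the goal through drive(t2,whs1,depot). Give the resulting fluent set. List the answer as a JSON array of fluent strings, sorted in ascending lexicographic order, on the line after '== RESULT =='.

Compute (G \ add) ∪ pre:
  G ∩ del = {}  (empty — regression defined)
  G \ add = {pkg_at(p5,gate), truck_at(t2,depot), truck_at(t3,portA)} \ {truck_at(t2,depot)} = {pkg_at(p5,gate), truck_at(t3,portA)}
  ∪ pre   = {pkg_at(p5,gate), truck_at(t3,portA)} ∪ {truck_at(t2,whs1)}
          = {pkg_at(p5,gate), truck_at(t2,whs1), truck_at(t3,portA)}

== RESULT ==
["pkg_at(p5,gate)", "truck_at(t2,whs1)", "truck_at(t3,portA)"]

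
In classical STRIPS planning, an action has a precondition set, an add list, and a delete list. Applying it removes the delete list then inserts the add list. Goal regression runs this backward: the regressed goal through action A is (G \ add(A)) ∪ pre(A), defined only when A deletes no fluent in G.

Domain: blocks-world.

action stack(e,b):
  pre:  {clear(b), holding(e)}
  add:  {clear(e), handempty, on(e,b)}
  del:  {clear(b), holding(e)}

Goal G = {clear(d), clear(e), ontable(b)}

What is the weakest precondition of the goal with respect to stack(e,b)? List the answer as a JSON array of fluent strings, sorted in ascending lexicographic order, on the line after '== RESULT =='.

Regress:
  G ∩ del = {}  (empty — regression defined)
  G \ add = {clear(d), clear(e), ontable(b)} \ {clear(e), handempty, on(e,b)} = {clear(d), ontable(b)}
  ∪ pre   = {clear(d), ontable(b)} ∪ {clear(b), holding(e)}
          = {clear(b), clear(d), holding(e), ontable(b)}

== RESULT ==
["clear(b)", "clear(d)", "holding(e)", "ontable(b)"]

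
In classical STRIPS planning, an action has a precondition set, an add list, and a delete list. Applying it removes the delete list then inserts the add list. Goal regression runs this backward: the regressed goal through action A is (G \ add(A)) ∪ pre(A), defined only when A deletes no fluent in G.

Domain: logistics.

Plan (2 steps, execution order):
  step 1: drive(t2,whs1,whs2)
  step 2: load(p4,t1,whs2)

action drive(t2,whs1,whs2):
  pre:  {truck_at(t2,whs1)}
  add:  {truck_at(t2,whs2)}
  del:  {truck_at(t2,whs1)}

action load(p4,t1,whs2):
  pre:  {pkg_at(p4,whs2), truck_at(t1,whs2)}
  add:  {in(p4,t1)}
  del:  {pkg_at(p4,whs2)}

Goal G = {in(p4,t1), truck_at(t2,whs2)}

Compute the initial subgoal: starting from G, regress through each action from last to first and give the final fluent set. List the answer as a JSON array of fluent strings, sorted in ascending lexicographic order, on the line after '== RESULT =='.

Regress step by step:
  through step 2 (load(p4,t1,whs2)): drop {in(p4,t1)}, keep {truck_at(t2,whs2)}, require {pkg_at(p4,whs2), truck_at(t1,whs2)}
    → {pkg_at(p4,whs2), truck_at(t1,whs2), truck_at(t2,whs2)}
  through step 1 (drive(t2,whs1,whs2)): drop {truck_at(t2,whs2)}, keep {pkg_at(p4,whs2), truck_at(t1,whs2)}, require {truck_at(t2,whs1)}
    → {pkg_at(p4,whs2), truck_at(t1,whs2), truck_at(t2,whs1)}

== RESULT ==
["pkg_at(p4,whs2)", "truck_at(t1,whs2)", "truck_at(t2,whs1)"]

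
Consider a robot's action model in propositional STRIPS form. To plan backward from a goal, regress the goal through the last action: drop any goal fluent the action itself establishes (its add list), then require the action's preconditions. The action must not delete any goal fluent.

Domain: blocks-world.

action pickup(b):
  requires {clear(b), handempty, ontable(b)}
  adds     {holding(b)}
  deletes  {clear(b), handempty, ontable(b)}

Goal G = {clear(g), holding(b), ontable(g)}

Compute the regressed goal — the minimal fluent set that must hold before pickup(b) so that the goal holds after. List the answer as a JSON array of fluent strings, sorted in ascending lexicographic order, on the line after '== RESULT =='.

Compute (G \ add) ∪ pre:
  G ∩ del = {}  (empty — regression defined)
  G \ add = {clear(g), holding(b), ontable(g)} \ {holding(b)} = {clear(g), ontable(g)}
  ∪ pre   = {clear(g), ontable(g)} ∪ {clear(b), handempty, ontable(b)}
          = {clear(b), clear(g), handempty, ontable(b), ontable(g)}

== RESULT ==
["clear(b)", "clear(g)", "handempty", "ontable(b)", "ontable(g)"]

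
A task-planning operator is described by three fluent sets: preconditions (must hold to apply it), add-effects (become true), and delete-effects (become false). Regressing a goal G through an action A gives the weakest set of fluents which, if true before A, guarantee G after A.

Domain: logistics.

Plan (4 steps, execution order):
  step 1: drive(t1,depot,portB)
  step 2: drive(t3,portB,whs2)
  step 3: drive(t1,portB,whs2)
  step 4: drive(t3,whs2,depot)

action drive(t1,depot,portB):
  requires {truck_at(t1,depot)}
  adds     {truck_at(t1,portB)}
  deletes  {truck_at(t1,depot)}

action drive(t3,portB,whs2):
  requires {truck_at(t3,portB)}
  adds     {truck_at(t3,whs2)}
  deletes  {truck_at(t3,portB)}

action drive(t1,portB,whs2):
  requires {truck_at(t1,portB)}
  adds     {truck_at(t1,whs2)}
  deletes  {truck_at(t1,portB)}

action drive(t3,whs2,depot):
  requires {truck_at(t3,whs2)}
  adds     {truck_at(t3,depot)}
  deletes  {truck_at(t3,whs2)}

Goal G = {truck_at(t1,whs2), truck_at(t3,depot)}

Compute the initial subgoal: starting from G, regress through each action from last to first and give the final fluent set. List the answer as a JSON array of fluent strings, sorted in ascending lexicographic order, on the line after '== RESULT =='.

Work backward from the goal:
  through step 4 (drive(t3,whs2,depot)): drop {truck_at(t3,depot)}, keep {truck_at(t1,whs2)}, require {truck_at(t3,whs2)}
    → {truck_at(t1,whs2), truck_at(t3,whs2)}
  through step 3 (drive(t1,portB,whs2)): drop {truck_at(t1,whs2)}, keep {truck_at(t3,whs2)}, require {truck_at(t1,portB)}
    → {truck_at(t1,portB), truck_at(t3,whs2)}
  through step 2 (drive(t3,portB,whs2)): drop {truck_at(t3,whs2)}, keep {truck_at(t1,portB)}, require {truck_at(t3,portB)}
    → {truck_at(t1,portB), truck_at(t3,portB)}
  through step 1 (drive(t1,depot,portB)): drop {truck_at(t1,portB)}, keep {truck_at(t3,portB)}, require {truck_at(t1,depot)}
    → {truck_at(t1,depot), truck_at(t3,portB)}

== RESULT ==
["truck_at(t1,depot)", "truck_at(t3,portB)"]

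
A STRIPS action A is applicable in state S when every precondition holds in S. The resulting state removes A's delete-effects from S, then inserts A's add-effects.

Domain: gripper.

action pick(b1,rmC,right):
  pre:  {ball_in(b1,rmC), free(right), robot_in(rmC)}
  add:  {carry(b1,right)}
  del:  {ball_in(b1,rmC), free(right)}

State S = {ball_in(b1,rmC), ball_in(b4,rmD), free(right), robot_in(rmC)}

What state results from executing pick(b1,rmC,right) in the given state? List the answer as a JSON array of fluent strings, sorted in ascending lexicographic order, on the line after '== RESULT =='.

Progress:
  pre ⊆ S: {ball_in(b1,rmC), free(right), robot_in(rmC)} ⊆ S  — applicable
  S \ del = {ball_in(b4,rmD), robot_in(rmC)}
  ∪ add   = {ball_in(b4,rmD), carry(b1,right), robot_in(rmC)}

== RESULT ==
["ball_in(b4,rmD)", "carry(b1,right)", "robot_in(rmC)"]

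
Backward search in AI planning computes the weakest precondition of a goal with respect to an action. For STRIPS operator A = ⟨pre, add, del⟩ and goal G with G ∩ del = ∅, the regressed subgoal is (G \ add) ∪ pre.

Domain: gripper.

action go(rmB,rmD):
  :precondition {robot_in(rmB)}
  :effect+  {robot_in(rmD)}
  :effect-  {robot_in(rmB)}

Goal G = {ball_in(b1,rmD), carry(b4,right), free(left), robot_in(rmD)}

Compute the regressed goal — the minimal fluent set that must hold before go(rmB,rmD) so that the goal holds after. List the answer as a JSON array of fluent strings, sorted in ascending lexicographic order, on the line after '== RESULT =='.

Regress:
  G ∩ del = {}  (empty — regression defined)
  G \ add = {ball_in(b1,rmD), carry(b4,right), free(left), robot_in(rmD)} \ {robot_in(rmD)} = {ball_in(b1,rmD), carry(b4,right), free(left)}
  ∪ pre   = {ball_in(b1,rmD), carry(b4,right), free(left)} ∪ {robot_in(rmB)}
          = {ball_in(b1,rmD), carry(b4,right), free(left), robot_in(rmB)}

== RESULT ==
["ball_in(b1,rmD)", "carry(b4,right)", "free(left)", "robot_in(rmB)"]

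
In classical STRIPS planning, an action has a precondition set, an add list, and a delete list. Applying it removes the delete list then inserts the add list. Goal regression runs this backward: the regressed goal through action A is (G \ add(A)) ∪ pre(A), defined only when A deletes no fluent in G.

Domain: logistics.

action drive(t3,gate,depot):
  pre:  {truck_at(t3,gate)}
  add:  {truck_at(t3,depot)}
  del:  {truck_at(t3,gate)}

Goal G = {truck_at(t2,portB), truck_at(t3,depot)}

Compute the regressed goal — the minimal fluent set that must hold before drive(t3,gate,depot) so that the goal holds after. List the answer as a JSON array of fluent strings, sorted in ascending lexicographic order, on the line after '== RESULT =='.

Compute (G \ add) ∪ pre:
  G ∩ del = {}  (empty — regression defined)
  G \ add = {truck_at(t2,portB), truck_at(t3,depot)} \ {truck_at(t3,depot)} = {truck_at(t2,portB)}
  ∪ pre   = {truck_at(t2,portB)} ∪ {truck_at(t3,gate)}
          = {truck_at(t2,portB), truck_at(t3,gate)}

== RESULT ==
["truck_at(t2,portB)", "truck_at(t3,gate)"]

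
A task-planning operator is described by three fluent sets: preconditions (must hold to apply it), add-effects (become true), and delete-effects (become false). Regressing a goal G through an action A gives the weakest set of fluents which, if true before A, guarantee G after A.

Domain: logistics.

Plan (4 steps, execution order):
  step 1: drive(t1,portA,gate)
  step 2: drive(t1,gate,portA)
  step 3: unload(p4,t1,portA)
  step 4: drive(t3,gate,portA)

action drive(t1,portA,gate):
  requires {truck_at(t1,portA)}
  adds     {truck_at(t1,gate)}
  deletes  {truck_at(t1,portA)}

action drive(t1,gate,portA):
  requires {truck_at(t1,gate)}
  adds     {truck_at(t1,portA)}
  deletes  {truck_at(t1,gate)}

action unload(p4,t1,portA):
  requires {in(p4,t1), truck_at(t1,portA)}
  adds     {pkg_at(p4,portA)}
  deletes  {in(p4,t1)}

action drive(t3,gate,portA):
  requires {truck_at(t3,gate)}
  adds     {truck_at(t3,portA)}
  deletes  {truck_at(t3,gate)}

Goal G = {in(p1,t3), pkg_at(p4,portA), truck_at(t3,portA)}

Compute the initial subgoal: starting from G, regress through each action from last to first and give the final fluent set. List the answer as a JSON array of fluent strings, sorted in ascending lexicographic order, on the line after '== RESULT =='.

Work backward from the goal:
  through step 4 (drive(t3,gate,portA)): drop {truck_at(t3,portA)}, keep {in(p1,t3), pkg_at(p4,portA)}, require {truck_at(t3,gate)}
    → {in(p1,t3), pkg_at(p4,portA), truck_at(t3,gate)}
  through step 3 (unload(p4,t1,portA)): drop {pkg_at(p4,portA)}, keep {in(p1,t3), truck_at(t3,gate)}, require {in(p4,t1), truck_at(t1,portA)}
    → {in(p1,t3), in(p4,t1), truck_at(t1,portA), truck_at(t3,gate)}
  through step 2 (drive(t1,gate,portA)): drop {truck_at(t1,portA)}, keep {in(p1,t3), in(p4,t1), truck_at(t3,gate)}, require {truck_at(t1,gate)}
    → {in(p1,t3), in(p4,t1), truck_at(t1,gate), truck_at(t3,gate)}
  through step 1 (drive(t1,portA,gate)): drop {truck_at(t1,gate)}, keep {in(p1,t3), in(p4,t1), truck_at(t3,gate)}, require {truck_at(t1,portA)}
    → {in(p1,t3), in(p4,t1), truck_at(t1,portA), truck_at(t3,gate)}

== RESULT ==
["in(p1,t3)", "in(p4,t1)", "truck_at(t1,portA)", "truck_at(t3,gate)"]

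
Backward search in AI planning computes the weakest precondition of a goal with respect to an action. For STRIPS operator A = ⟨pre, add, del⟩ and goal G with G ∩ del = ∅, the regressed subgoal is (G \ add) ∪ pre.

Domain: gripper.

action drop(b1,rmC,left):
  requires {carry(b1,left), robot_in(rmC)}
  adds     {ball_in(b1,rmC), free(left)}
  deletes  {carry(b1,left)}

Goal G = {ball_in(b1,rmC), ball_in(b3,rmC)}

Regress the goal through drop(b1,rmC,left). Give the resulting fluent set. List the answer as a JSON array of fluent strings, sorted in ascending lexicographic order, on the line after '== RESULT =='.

Regress:
  G ∩ del = {}  (empty — regression defined)
  G \ add = {ball_in(b1,rmC), ball_in(b3,rmC)} \ {ball_in(b1,rmC), free(left)} = {ball_in(b3,rmC)}
  ∪ pre   = {ball_in(b3,rmC)} ∪ {carry(b1,left), robot_in(rmC)}
          = {ball_in(b3,rmC), carry(b1,left), robot_in(rmC)}

== RESULT ==
["ball_in(b3,rmC)", "carry(b1,left)", "robot_in(rmC)"]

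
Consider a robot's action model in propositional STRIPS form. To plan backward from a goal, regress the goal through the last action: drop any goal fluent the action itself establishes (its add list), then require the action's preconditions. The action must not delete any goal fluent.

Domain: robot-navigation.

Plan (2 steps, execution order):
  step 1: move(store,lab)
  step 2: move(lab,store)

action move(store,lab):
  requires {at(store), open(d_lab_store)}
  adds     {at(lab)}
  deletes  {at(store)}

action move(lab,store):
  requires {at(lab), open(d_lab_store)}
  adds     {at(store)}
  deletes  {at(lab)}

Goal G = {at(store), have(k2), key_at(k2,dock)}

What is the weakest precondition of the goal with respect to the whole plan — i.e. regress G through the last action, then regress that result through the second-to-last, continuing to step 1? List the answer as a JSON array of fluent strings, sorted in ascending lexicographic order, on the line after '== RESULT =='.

Work backward from the goal:
  through step 2 (move(lab,store)): drop {at(store)}, keep {have(k2), key_at(k2,dock)}, require {at(lab), open(d_lab_store)}
    → {at(lab), have(k2), key_at(k2,dock), open(d_lab_store)}
  through step 1 (move(store,lab)): drop {at(lab)}, keep {have(k2), key_at(k2,dock), open(d_lab_store)}, require {at(store), open(d_lab_store)}
    → {at(store), have(k2), key_at(k2,dock), open(d_lab_store)}

== RESULT ==
["at(store)", "have(k2)", "key_at(k2,dock)", "open(d_lab_store)"]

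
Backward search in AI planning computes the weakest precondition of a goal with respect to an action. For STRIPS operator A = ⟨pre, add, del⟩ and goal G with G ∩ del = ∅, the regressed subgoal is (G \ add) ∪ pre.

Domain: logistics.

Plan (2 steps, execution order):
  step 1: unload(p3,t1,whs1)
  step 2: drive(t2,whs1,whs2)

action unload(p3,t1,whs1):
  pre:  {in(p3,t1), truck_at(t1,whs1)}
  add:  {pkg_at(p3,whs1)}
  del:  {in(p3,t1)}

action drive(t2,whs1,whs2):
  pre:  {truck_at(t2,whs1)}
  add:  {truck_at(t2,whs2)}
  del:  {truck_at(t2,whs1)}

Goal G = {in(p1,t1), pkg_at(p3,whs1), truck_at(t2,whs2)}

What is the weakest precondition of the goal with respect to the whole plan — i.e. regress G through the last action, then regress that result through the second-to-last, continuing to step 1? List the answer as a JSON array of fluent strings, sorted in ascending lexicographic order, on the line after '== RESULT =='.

Work backward from the goal:
  through step 2 (drive(t2,whs1,whs2)): drop {truck_at(t2,whs2)}, keep {in(p1,t1), pkg_at(p3,whs1)}, require {truck_at(t2,whs1)}
    → {in(p1,t1), pkg_at(p3,whs1), truck_at(t2,whs1)}
  through step 1 (unload(p3,t1,whs1)): drop {pkg_at(p3,whs1)}, keep {in(p1,t1), truck_at(t2,whs1)}, require {in(p3,t1), truck_at(t1,whs1)}
    → {in(p1,t1), in(p3,t1), truck_at(t1,whs1), truck_at(t2,whs1)}

== RESULT ==
["in(p1,t1)", "in(p3,t1)", "truck_at(t1,whs1)", "truck_at(t2,whs1)"]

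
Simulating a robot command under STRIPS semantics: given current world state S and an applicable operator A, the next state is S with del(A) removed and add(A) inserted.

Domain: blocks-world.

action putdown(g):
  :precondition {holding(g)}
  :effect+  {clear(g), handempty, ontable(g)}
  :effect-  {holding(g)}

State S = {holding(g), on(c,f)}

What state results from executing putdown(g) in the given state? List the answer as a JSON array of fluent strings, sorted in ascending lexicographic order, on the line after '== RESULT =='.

Compute (S \ del) ∪ add:
  pre ⊆ S: {holding(g)} ⊆ S  — applicable
  S \ del = {on(c,f)}
  ∪ add   = {clear(g), handempty, on(c,f), ontable(g)}

== RESULT ==
["clear(g)", "handempty", "on(c,f)", "ontable(g)"]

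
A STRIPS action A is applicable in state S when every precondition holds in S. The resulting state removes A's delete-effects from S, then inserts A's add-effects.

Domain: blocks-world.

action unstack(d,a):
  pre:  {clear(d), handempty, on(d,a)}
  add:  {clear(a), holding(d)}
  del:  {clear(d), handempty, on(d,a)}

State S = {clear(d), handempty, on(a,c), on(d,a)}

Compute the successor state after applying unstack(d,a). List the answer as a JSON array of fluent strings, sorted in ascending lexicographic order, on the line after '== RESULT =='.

Progress:
  pre ⊆ S: {clear(d), handempty, on(d,a)} ⊆ S  — applicable
  S \ del = {on(a,c)}
  ∪ add   = {clear(a), holding(d), on(a,c)}

== RESULT ==
["clear(a)", "holding(d)", "on(a,c)"]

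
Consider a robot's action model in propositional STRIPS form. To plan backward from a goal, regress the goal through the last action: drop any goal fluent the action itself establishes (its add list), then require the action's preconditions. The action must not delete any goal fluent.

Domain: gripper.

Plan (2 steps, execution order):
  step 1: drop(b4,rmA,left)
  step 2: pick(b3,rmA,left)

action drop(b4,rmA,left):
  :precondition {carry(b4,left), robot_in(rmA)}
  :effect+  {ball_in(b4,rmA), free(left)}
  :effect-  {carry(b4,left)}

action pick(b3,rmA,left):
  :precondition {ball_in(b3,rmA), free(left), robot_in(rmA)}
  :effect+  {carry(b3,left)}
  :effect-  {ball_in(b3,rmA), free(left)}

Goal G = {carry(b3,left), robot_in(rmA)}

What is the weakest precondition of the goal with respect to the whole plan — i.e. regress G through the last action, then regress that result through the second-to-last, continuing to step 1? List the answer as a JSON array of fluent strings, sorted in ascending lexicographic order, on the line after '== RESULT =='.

Regress step by step:
  through step 2 (pick(b3,rmA,left)): drop {carry(b3,left)}, keep {robot_in(rmA)}, require {ball_in(b3,rmA), free(left), robot_in(rmA)}
    → {ball_in(b3,rmA), free(left), robot_in(rmA)}
  through step 1 (drop(b4,rmA,left)): drop {free(left)}, keep {ball_in(b3,rmA), robot_in(rmA)}, require {carry(b4,left), robot_in(rmA)}
    → {ball_in(b3,rmA), carry(b4,left), robot_in(rmA)}

== RESULT ==
["ball_in(b3,rmA)", "carry(b4,left)", "robot_in(rmA)"]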